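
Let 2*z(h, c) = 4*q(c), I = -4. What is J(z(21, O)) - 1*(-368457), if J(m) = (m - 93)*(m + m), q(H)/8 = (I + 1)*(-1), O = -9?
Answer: 364137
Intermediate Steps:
q(H) = 24 (q(H) = 8*((-4 + 1)*(-1)) = 8*(-3*(-1)) = 8*3 = 24)
z(h, c) = 48 (z(h, c) = (4*24)/2 = (½)*96 = 48)
J(m) = 2*m*(-93 + m) (J(m) = (-93 + m)*(2*m) = 2*m*(-93 + m))
J(z(21, O)) - 1*(-368457) = 2*48*(-93 + 48) - 1*(-368457) = 2*48*(-45) + 368457 = -4320 + 368457 = 364137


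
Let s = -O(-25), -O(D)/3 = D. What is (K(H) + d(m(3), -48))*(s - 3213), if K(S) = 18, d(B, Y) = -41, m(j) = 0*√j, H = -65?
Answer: 75624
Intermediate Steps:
m(j) = 0
O(D) = -3*D
s = -75 (s = -(-3)*(-25) = -1*75 = -75)
(K(H) + d(m(3), -48))*(s - 3213) = (18 - 41)*(-75 - 3213) = -23*(-3288) = 75624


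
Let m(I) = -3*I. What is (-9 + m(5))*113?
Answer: -2712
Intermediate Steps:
(-9 + m(5))*113 = (-9 - 3*5)*113 = (-9 - 15)*113 = -24*113 = -2712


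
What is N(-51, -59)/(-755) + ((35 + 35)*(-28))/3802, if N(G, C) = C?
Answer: -627741/1435255 ≈ -0.43737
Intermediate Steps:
N(-51, -59)/(-755) + ((35 + 35)*(-28))/3802 = -59/(-755) + ((35 + 35)*(-28))/3802 = -59*(-1/755) + (70*(-28))*(1/3802) = 59/755 - 1960*1/3802 = 59/755 - 980/1901 = -627741/1435255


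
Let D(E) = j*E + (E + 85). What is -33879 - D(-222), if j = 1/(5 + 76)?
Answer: -910960/27 ≈ -33739.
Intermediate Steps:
j = 1/81 ≈ 0.012346
D(E) = 85 + 82*E/81 (D(E) = E/81 + (E + 85) = E/81 + (85 + E) = 85 + 82*E/81)
-33879 - D(-222) = -33879 - (85 + (82/81)*(-222)) = -33879 - (85 - 6068/27) = -33879 - 1*(-3773/27) = -33879 + 3773/27 = -910960/27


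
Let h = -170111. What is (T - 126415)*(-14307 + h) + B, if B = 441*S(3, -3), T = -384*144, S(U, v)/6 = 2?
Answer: 33510784490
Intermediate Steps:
S(U, v) = 12 (S(U, v) = 6*2 = 12)
T = -55296
B = 5292 (B = 441*12 = 5292)
(T - 126415)*(-14307 + h) + B = (-55296 - 126415)*(-14307 - 170111) + 5292 = -181711*(-184418) + 5292 = 33510779198 + 5292 = 33510784490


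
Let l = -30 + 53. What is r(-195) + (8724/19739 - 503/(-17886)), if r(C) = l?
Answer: 8286156523/353051754 ≈ 23.470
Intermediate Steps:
l = 23
r(C) = 23
r(-195) + (8724/19739 - 503/(-17886)) = 23 + (8724/19739 - 503/(-17886)) = 23 + (8724*(1/19739) - 503*(-1/17886)) = 23 + (8724/19739 + 503/17886) = 23 + 165966181/353051754 = 8286156523/353051754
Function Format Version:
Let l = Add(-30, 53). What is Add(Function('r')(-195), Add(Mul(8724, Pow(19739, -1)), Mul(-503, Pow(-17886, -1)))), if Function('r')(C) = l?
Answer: Rational(8286156523, 353051754) ≈ 23.470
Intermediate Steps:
l = 23
Function('r')(C) = 23
Add(Function('r')(-195), Add(Mul(8724, Pow(19739, -1)), Mul(-503, Pow(-17886, -1)))) = Add(23, Add(Mul(8724, Pow(19739, -1)), Mul(-503, Pow(-17886, -1)))) = Add(23, Add(Mul(8724, Rational(1, 19739)), Mul(-503, Rational(-1, 17886)))) = Add(23, Add(Rational(8724, 19739), Rational(503, 17886))) = Add(23, Rational(165966181, 353051754)) = Rational(8286156523, 353051754)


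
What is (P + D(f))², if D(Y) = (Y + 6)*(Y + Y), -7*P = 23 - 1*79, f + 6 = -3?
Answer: 3844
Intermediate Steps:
f = -9 (f = -6 - 3 = -9)
P = 8 (P = -(23 - 1*79)/7 = -(23 - 79)/7 = -⅐*(-56) = 8)
D(Y) = 2*Y*(6 + Y) (D(Y) = (6 + Y)*(2*Y) = 2*Y*(6 + Y))
(P + D(f))² = (8 + 2*(-9)*(6 - 9))² = (8 + 2*(-9)*(-3))² = (8 + 54)² = 62² = 3844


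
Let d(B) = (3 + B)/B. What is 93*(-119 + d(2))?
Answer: -21669/2 ≈ -10835.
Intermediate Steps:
d(B) = (3 + B)/B
93*(-119 + d(2)) = 93*(-119 + (3 + 2)/2) = 93*(-119 + (½)*5) = 93*(-119 + 5/2) = 93*(-233/2) = -21669/2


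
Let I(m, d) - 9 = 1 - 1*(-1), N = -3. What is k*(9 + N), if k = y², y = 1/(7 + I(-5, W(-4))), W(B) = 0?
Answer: 1/54 ≈ 0.018519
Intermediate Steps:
I(m, d) = 11 (I(m, d) = 9 + (1 - 1*(-1)) = 9 + (1 + 1) = 9 + 2 = 11)
y = 1/18 (y = 1/(7 + 11) = 1/18 ≈ 0.055556)
k = 1/324 (k = (1/18)² = 1/324 ≈ 0.0030864)
k*(9 + N) = (9 - 3)/324 = (1/324)*6 = 1/54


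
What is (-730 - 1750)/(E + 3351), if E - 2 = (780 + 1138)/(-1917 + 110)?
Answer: -4481360/6056953 ≈ -0.73987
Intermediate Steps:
E = 1696/1807 (E = 2 + (780 + 1138)/(-1917 + 110) = 2 + 1918/(-1807) = 2 + 1918*(-1/1807) = 2 - 1918/1807 = 1696/1807 ≈ 0.93857)
(-730 - 1750)/(E + 3351) = (-730 - 1750)/(1696/1807 + 3351) = -2480/6056953/1807 = -2480*1807/6056953 = -4481360/6056953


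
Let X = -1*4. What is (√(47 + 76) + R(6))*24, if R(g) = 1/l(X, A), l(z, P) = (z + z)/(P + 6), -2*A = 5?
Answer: -21/2 + 24*√123 ≈ 255.67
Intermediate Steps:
X = -4
A = -5/2 (A = -½*5 = -5/2 ≈ -2.5000)
l(z, P) = 2*z/(6 + P) (l(z, P) = (2*z)/(6 + P) = 2*z/(6 + P))
R(g) = -7/16 (R(g) = 1/(2*(-4)/(6 - 5/2)) = 1/(2*(-4)/(7/2)) = 1/(2*(-4)*(2/7)) = 1/(-16/7) = -7/16)
(√(47 + 76) + R(6))*24 = (√(47 + 76) - 7/16)*24 = (√123 - 7/16)*24 = (-7/16 + √123)*24 = -21/2 + 24*√123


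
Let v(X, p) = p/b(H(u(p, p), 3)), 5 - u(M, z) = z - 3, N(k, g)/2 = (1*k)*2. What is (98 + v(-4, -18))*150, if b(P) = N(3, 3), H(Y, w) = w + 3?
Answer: 14475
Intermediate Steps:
N(k, g) = 4*k (N(k, g) = 2*((1*k)*2) = 2*(k*2) = 2*(2*k) = 4*k)
u(M, z) = 8 - z (u(M, z) = 5 - (z - 3) = 5 - (-3 + z) = 5 + (3 - z) = 8 - z)
H(Y, w) = 3 + w
b(P) = 12 (b(P) = 4*3 = 12)
v(X, p) = p/12
(98 + v(-4, -18))*150 = (98 + (1/12)*(-18))*150 = (98 - 3/2)*150 = (193/2)*150 = 14475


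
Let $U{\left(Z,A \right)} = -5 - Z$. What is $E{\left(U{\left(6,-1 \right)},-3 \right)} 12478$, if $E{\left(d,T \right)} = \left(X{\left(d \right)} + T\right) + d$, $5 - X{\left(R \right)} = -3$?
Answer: $-74868$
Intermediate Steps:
$X{\left(R \right)} = 8$ ($X{\left(R \right)} = 5 - -3 = 5 + 3 = 8$)
$E{\left(d,T \right)} = 8 + T + d$ ($E{\left(d,T \right)} = \left(8 + T\right) + d = 8 + T + d$)
$E{\left(U{\left(6,-1 \right)},-3 \right)} 12478 = \left(8 - 3 - 11\right) 12478 = \left(-6\right) 12478 = -74868$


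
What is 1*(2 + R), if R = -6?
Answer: -4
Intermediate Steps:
1*(2 + R) = 1*(2 - 6) = 1*(-4) = -4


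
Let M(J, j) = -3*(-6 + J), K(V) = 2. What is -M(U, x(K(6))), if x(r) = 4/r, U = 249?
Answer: 729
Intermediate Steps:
M(J, j) = 18 - 3*J
-M(U, x(K(6))) = -(18 - 3*249) = -(18 - 747) = -1*(-729) = 729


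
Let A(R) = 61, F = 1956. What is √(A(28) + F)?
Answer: √2017 ≈ 44.911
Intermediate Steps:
√(A(28) + F) = √(61 + 1956) = √2017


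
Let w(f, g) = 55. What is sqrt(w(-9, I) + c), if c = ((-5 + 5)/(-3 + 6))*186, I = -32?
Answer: sqrt(55) ≈ 7.4162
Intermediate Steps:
c = 0 (c = (0/3)*186 = (0*(1/3))*186 = 0*186 = 0)
sqrt(w(-9, I) + c) = sqrt(55 + 0) = sqrt(55)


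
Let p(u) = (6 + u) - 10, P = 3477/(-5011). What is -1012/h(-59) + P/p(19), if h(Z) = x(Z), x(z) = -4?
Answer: 6337756/25055 ≈ 252.95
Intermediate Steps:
P = -3477/5011 (P = 3477*(-1/5011) = -3477/5011 ≈ -0.69387)
h(Z) = -4
p(u) = -4 + u
-1012/h(-59) + P/p(19) = -1012/(-4) - 3477/(5011*(-4 + 19)) = -1012*(-¼) - 3477/5011/15 = 253 - 3477/5011*1/15 = 253 - 1159/25055 = 6337756/25055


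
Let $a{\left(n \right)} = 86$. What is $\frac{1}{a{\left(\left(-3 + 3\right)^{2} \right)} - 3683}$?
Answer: $- \frac{1}{3597} \approx -0.00027801$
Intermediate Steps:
$\frac{1}{a{\left(\left(-3 + 3\right)^{2} \right)} - 3683} = \frac{1}{86 - 3683} = \frac{1}{-3597} = - \frac{1}{3597}$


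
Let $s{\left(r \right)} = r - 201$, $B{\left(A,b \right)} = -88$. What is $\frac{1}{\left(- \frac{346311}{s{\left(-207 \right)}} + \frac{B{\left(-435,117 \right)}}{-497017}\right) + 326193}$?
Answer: $\frac{67594312}{22106165577613} \approx 3.0577 \cdot 10^{-6}$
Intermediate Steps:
$s{\left(r \right)} = -201 + r$
$\frac{1}{\left(- \frac{346311}{s{\left(-207 \right)}} + \frac{B{\left(-435,117 \right)}}{-497017}\right) + 326193} = \frac{1}{\left(- \frac{346311}{-201 - 207} - \frac{88}{-497017}\right) + 326193} = \frac{1}{\left(- \frac{346311}{-408} - - \frac{88}{497017}\right) + 326193} = \frac{1}{\left(\left(-346311\right) \left(- \frac{1}{408}\right) + \frac{88}{497017}\right) + 326193} = \frac{1}{\left(\frac{115437}{136} + \frac{88}{497017}\right) + 326193} = \frac{1}{\frac{57374163397}{67594312} + 326193} = \frac{1}{\frac{22106165577613}{67594312}} = \frac{67594312}{22106165577613}$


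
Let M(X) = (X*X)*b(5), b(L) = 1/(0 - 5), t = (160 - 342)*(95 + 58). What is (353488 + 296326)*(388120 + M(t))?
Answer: -502604562004424/5 ≈ -1.0052e+14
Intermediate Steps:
t = -27846 (t = -182*153 = -27846)
b(L) = -1/5 (b(L) = 1/(-5) = -1/5)
M(X) = -X**2/5 (M(X) = (X*X)*(-1/5) = X**2*(-1/5) = -X**2/5)
(353488 + 296326)*(388120 + M(t)) = (353488 + 296326)*(388120 - 1/5*(-27846)**2) = 649814*(388120 - 1/5*775399716) = 649814*(388120 - 775399716/5) = 649814*(-773459116/5) = -502604562004424/5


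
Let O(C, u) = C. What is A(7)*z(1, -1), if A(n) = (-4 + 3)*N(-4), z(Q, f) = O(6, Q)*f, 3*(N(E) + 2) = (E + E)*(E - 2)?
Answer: 84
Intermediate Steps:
N(E) = -2 + 2*E*(-2 + E)/3 (N(E) = -2 + ((E + E)*(E - 2))/3 = -2 + ((2*E)*(-2 + E))/3 = -2 + (2*E*(-2 + E))/3 = -2 + 2*E*(-2 + E)/3)
z(Q, f) = 6*f
A(n) = -14 (A(n) = (-4 + 3)*(-2 - 4/3*(-4) + (2/3)*(-4)**2) = -(-2 + 16/3 + (2/3)*16) = -(-2 + 16/3 + 32/3) = -1*14 = -14)
A(7)*z(1, -1) = -84*(-1) = -14*(-6) = 84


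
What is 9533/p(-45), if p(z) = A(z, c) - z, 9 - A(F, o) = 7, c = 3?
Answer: 9533/47 ≈ 202.83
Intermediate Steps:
A(F, o) = 2 (A(F, o) = 9 - 1*7 = 9 - 7 = 2)
p(z) = 2 - z
9533/p(-45) = 9533/(2 - 1*(-45)) = 9533/(2 + 45) = 9533/47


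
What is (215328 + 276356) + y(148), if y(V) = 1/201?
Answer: 98828485/201 ≈ 4.9168e+5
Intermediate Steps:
y(V) = 1/201
(215328 + 276356) + y(148) = (215328 + 276356) + 1/201 = 491684 + 1/201 = 98828485/201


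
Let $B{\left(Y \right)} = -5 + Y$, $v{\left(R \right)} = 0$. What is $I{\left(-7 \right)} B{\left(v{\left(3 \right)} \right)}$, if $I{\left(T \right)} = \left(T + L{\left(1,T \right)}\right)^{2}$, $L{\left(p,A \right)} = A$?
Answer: $-980$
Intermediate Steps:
$I{\left(T \right)} = 4 T^{2}$ ($I{\left(T \right)} = \left(T + T\right)^{2} = \left(2 T\right)^{2} = 4 T^{2}$)
$I{\left(-7 \right)} B{\left(v{\left(3 \right)} \right)} = 4 \left(-7\right)^{2} \left(-5 + 0\right) = 4 \cdot 49 \left(-5\right) = 196 \left(-5\right) = -980$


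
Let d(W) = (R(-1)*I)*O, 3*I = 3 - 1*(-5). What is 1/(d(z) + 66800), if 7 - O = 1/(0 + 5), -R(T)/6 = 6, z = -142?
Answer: 5/330736 ≈ 1.5118e-5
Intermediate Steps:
R(T) = -36 (R(T) = -6*6 = -36)
I = 8/3 (I = (3 - 1*(-5))/3 = (3 + 5)/3 = (1/3)*8 = 8/3 ≈ 2.6667)
O = 34/5 (O = 7 - 1/(0 + 5) = 7 - 1/5 = 34/5 ≈ 6.8000)
d(W) = -3264/5 (d(W) = -36*8/3*(34/5) = -96*34/5 = -3264/5)
1/(d(z) + 66800) = 1/(-3264/5 + 66800) = 1/(330736/5) = 5/330736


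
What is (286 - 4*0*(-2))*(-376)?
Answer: -107536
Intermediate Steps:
(286 - 4*0*(-2))*(-376) = (286 + 0*(-2))*(-376) = (286 + 0)*(-376) = 286*(-376) = -107536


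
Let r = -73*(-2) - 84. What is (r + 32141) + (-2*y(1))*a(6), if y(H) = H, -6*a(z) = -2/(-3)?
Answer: 289829/9 ≈ 32203.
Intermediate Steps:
a(z) = -⅑ (a(z) = -(-1)/(3*(-3)) = -(-1)*(-1)/(3*3) = -⅙*⅔ = -⅑)
r = 62 (r = 146 - 84 = 62)
(r + 32141) + (-2*y(1))*a(6) = (62 + 32141) - 2*1*(-⅑) = 32203 - 2*(-⅑) = 32203 + 2/9 = 289829/9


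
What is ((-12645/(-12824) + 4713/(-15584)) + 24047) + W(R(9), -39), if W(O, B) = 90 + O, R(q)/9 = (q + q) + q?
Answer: 609057563281/24981152 ≈ 24381.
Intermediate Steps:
R(q) = 27*q (R(q) = 9*((q + q) + q) = 9*(2*q + q) = 9*(3*q) = 27*q)
((-12645/(-12824) + 4713/(-15584)) + 24047) + W(R(9), -39) = ((-12645/(-12824) + 4713/(-15584)) + 24047) + (90 + 27*9) = ((-12645*(-1/12824) + 4713*(-1/15584)) + 24047) + (90 + 243) = ((12645/12824 - 4713/15584) + 24047) + 333 = (17077521/24981152 + 24047) + 333 = 600738839665/24981152 + 333 = 609057563281/24981152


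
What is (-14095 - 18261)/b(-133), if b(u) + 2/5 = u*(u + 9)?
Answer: -80890/41229 ≈ -1.9620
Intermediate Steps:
b(u) = -⅖ + u*(9 + u) (b(u) = -⅖ + u*(u + 9) = -⅖ + u*(9 + u))
(-14095 - 18261)/b(-133) = (-14095 - 18261)/(-⅖ + (-133)² + 9*(-133)) = -32356/(-⅖ + 17689 - 1197) = -32356/82458/5 = -32356*5/82458 = -80890/41229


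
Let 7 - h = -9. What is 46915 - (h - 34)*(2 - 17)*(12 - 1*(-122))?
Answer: 10735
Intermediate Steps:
h = 16 (h = 7 - 1*(-9) = 7 + 9 = 16)
46915 - (h - 34)*(2 - 17)*(12 - 1*(-122)) = 46915 - (16 - 34)*(2 - 17)*(12 - 1*(-122)) = 46915 - (-18*(-15))*(12 + 122) = 46915 - 270*134 = 46915 - 1*36180 = 46915 - 36180 = 10735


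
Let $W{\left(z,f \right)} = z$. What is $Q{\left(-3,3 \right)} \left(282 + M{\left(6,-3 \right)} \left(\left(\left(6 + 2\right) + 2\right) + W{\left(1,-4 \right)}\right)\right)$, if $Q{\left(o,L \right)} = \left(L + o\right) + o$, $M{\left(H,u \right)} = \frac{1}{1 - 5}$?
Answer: $- \frac{3351}{4} \approx -837.75$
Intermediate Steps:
$M{\left(H,u \right)} = - \frac{1}{4}$ ($M{\left(H,u \right)} = \frac{1}{-4} = - \frac{1}{4}$)
$Q{\left(o,L \right)} = L + 2 o$
$Q{\left(-3,3 \right)} \left(282 + M{\left(6,-3 \right)} \left(\left(\left(6 + 2\right) + 2\right) + W{\left(1,-4 \right)}\right)\right) = \left(3 + 2 \left(-3\right)\right) \left(282 - \frac{\left(\left(6 + 2\right) + 2\right) + 1}{4}\right) = \left(3 - 6\right) \left(282 - \frac{\left(8 + 2\right) + 1}{4}\right) = - 3 \left(282 - \frac{10 + 1}{4}\right) = - 3 \left(282 - \frac{11}{4}\right) = \left(-3\right) \frac{1117}{4} = - \frac{3351}{4}$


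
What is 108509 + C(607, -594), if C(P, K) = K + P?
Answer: 108522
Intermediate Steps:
108509 + C(607, -594) = 108509 + (-594 + 607) = 108509 + 13 = 108522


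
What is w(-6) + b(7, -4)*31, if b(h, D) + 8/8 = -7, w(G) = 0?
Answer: -248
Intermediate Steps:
b(h, D) = -8 (b(h, D) = -1 - 7 = -8)
w(-6) + b(7, -4)*31 = 0 - 8*31 = 0 - 248 = -248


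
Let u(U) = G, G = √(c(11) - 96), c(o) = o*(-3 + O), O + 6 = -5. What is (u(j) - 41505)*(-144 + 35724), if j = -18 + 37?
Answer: -1476747900 + 177900*I*√10 ≈ -1.4767e+9 + 5.6257e+5*I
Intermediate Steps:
j = 19
O = -11 (O = -6 - 5 = -11)
c(o) = -14*o (c(o) = o*(-3 - 11) = o*(-14) = -14*o)
G = 5*I*√10 (G = √(-14*11 - 96) = √(-154 - 96) = √(-250) = 5*I*√10 ≈ 15.811*I)
u(U) = 5*I*√10
(u(j) - 41505)*(-144 + 35724) = (5*I*√10 - 41505)*(-144 + 35724) = (-41505 + 5*I*√10)*35580 = -1476747900 + 177900*I*√10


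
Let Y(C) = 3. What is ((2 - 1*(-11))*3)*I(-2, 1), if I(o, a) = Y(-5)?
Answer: 117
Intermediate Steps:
I(o, a) = 3
((2 - 1*(-11))*3)*I(-2, 1) = ((2 - 1*(-11))*3)*3 = ((2 + 11)*3)*3 = (13*3)*3 = 39*3 = 117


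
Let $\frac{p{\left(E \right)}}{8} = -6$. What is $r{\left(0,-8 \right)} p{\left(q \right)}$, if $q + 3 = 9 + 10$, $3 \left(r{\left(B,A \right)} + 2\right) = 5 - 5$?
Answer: $96$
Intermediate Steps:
$r{\left(B,A \right)} = -2$ ($r{\left(B,A \right)} = -2 + \frac{5 - 5}{3} = -2 + \frac{1}{3} \cdot 0 = -2 + 0 = -2$)
$q = 16$ ($q = -3 + \left(9 + 10\right) = -3 + 19 = 16$)
$p{\left(E \right)} = -48$ ($p{\left(E \right)} = 8 \left(-6\right) = -48$)
$r{\left(0,-8 \right)} p{\left(q \right)} = \left(-2\right) \left(-48\right) = 96$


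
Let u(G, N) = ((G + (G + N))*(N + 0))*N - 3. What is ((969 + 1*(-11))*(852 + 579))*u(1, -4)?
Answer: -47981430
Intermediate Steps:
u(G, N) = -3 + N²*(N + 2*G) (u(G, N) = ((N + 2*G)*N)*N - 3 = (N*(N + 2*G))*N - 3 = N²*(N + 2*G) - 3 = -3 + N²*(N + 2*G))
((969 + 1*(-11))*(852 + 579))*u(1, -4) = ((969 + 1*(-11))*(852 + 579))*(-3 + (-4)³ + 2*1*(-4)²) = ((969 - 11)*1431)*(-3 - 64 + 2*1*16) = (958*1431)*(-3 - 64 + 32) = 1370898*(-35) = -47981430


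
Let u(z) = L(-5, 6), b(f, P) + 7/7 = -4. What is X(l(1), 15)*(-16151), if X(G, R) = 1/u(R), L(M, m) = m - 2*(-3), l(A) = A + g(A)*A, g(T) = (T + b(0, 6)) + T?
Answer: -16151/12 ≈ -1345.9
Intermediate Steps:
b(f, P) = -5 (b(f, P) = -1 - 4 = -5)
g(T) = -5 + 2*T (g(T) = (T - 5) + T = (-5 + T) + T = -5 + 2*T)
l(A) = A + A*(-5 + 2*A) (l(A) = A + (-5 + 2*A)*A = A + A*(-5 + 2*A))
L(M, m) = 6 + m (L(M, m) = m + 6 = 6 + m)
u(z) = 12 (u(z) = 6 + 6 = 12)
X(G, R) = 1/12
X(l(1), 15)*(-16151) = (1/12)*(-16151) = -16151/12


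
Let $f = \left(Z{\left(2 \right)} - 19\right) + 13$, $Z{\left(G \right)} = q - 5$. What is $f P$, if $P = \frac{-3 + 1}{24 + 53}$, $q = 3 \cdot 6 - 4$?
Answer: $- \frac{6}{77} \approx -0.077922$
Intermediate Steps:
$q = 14$ ($q = 18 - 4 = 14$)
$Z{\left(G \right)} = 9$ ($Z{\left(G \right)} = 14 - 5 = 9$)
$f = 3$ ($f = \left(9 - 19\right) + 13 = -10 + 13 = 3$)
$P = - \frac{2}{77} \approx -0.025974$
$f P = 3 \left(- \frac{2}{77}\right) = - \frac{6}{77}$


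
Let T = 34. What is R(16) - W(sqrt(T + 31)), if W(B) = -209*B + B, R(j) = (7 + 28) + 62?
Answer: 97 + 208*sqrt(65) ≈ 1773.9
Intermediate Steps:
R(j) = 97 (R(j) = 35 + 62 = 97)
W(B) = -208*B
R(16) - W(sqrt(T + 31)) = 97 - (-208)*sqrt(34 + 31) = 97 - (-208)*sqrt(65) = 97 + 208*sqrt(65)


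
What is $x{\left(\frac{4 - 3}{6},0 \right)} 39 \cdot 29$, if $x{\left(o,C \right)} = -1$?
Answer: $-1131$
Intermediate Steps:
$x{\left(\frac{4 - 3}{6},0 \right)} 39 \cdot 29 = \left(-1\right) 39 \cdot 29 = \left(-39\right) 29 = -1131$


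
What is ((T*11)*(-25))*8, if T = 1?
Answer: -2200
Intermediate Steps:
((T*11)*(-25))*8 = ((1*11)*(-25))*8 = (11*(-25))*8 = -275*8 = -2200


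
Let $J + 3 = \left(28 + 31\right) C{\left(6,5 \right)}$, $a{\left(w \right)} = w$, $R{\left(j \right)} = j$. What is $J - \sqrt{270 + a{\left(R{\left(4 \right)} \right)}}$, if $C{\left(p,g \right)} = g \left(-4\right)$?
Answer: $-1183 - \sqrt{274} \approx -1199.6$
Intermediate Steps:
$C{\left(p,g \right)} = - 4 g$
$J = -1183$ ($J = -3 + \left(28 + 31\right) \left(\left(-4\right) 5\right) = -3 + 59 \left(-20\right) = -3 - 1180 = -1183$)
$J - \sqrt{270 + a{\left(R{\left(4 \right)} \right)}} = -1183 - \sqrt{270 + 4} = -1183 - \sqrt{274}$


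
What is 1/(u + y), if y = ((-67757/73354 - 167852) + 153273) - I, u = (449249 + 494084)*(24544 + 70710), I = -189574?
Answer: 73354/6591327581521501 ≈ 1.1129e-11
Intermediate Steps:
u = 89856241582 (u = 943333*95254 = 89856241582)
y = 12836515473/73354 (y = ((-67757/73354 - 167852) + 153273) - 1*(-189574) = ((-67757*1/73354 - 167852) + 153273) + 189574 = ((-67757/73354 - 167852) + 153273) + 189574 = (-12312683365/73354 + 153273) + 189574 = -1069495723/73354 + 189574 = 12836515473/73354 ≈ 1.7499e+5)
1/(u + y) = 1/(89856241582 + 12836515473/73354) = 1/(6591327581521501/73354) = 73354/6591327581521501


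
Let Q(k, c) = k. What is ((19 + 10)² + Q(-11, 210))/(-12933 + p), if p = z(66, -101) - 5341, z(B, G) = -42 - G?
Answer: -166/3643 ≈ -0.045567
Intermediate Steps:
p = -5282 (p = (-42 - 1*(-101)) - 5341 = (-42 + 101) - 5341 = 59 - 5341 = -5282)
((19 + 10)² + Q(-11, 210))/(-12933 + p) = ((19 + 10)² - 11)/(-12933 - 5282) = (29² - 11)/(-18215) = (841 - 11)*(-1/18215) = 830*(-1/18215) = -166/3643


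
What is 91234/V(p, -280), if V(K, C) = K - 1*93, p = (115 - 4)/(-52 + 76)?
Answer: -729872/707 ≈ -1032.4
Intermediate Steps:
p = 37/8 (p = 111/24 = 111*(1/24) = 37/8 ≈ 4.6250)
V(K, C) = -93 + K (V(K, C) = K - 93 = -93 + K)
91234/V(p, -280) = 91234/(-93 + 37/8) = 91234/(-707/8) = 91234*(-8/707) = -729872/707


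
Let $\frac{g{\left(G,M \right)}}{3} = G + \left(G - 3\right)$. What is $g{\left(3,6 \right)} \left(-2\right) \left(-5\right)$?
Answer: $90$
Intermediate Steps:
$g{\left(G,M \right)} = -9 + 6 G$ ($g{\left(G,M \right)} = 3 \left(G + \left(G - 3\right)\right) = 3 \left(G + \left(-3 + G\right)\right) = 3 \left(-3 + 2 G\right) = -9 + 6 G$)
$g{\left(3,6 \right)} \left(-2\right) \left(-5\right) = \left(-9 + 6 \cdot 3\right) \left(-2\right) \left(-5\right) = \left(-9 + 18\right) \left(-2\right) \left(-5\right) = 9 \left(-2\right) \left(-5\right) = \left(-18\right) \left(-5\right) = 90$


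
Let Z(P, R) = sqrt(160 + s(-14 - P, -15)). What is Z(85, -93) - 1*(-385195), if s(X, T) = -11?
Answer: 385195 + sqrt(149) ≈ 3.8521e+5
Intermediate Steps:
Z(P, R) = sqrt(149) (Z(P, R) = sqrt(160 - 11) = sqrt(149))
Z(85, -93) - 1*(-385195) = sqrt(149) - 1*(-385195) = sqrt(149) + 385195 = 385195 + sqrt(149)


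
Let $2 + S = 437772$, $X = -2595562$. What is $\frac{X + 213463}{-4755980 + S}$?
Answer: $\frac{2382099}{4318210} \approx 0.55164$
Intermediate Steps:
$S = 437770$ ($S = -2 + 437772 = 437770$)
$\frac{X + 213463}{-4755980 + S} = \frac{-2595562 + 213463}{-4755980 + 437770} = - \frac{2382099}{-4318210} = \left(-2382099\right) \left(- \frac{1}{4318210}\right) = \frac{2382099}{4318210}$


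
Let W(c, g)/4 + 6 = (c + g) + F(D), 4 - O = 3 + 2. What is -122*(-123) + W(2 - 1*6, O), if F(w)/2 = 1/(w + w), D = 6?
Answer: 44888/3 ≈ 14963.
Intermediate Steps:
F(w) = 1/w (F(w) = 2/(w + w) = 2/((2*w)) = 2*(1/(2*w)) = 1/w)
O = -1 (O = 4 - (3 + 2) = 4 - 1*5 = 4 - 5 = -1)
W(c, g) = -70/3 + 4*c + 4*g (W(c, g) = -24 + 4*((c + g) + 1/6) = -24 + 4*((c + g) + ⅙) = -24 + 4*(⅙ + c + g) = -24 + (⅔ + 4*c + 4*g) = -70/3 + 4*c + 4*g)
-122*(-123) + W(2 - 1*6, O) = -122*(-123) + (-70/3 + 4*(2 - 1*6) + 4*(-1)) = 15006 + (-70/3 + 4*(2 - 6) - 4) = 15006 + (-70/3 + 4*(-4) - 4) = 15006 + (-70/3 - 16 - 4) = 15006 - 130/3 = 44888/3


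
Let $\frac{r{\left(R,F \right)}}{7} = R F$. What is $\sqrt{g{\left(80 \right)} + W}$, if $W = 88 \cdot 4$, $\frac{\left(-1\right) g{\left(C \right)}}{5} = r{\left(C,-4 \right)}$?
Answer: $76 \sqrt{2} \approx 107.48$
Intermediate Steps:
$r{\left(R,F \right)} = 7 F R$ ($r{\left(R,F \right)} = 7 R F = 7 F R$)
$g{\left(C \right)} = 140 C$ ($g{\left(C \right)} = - 5 \cdot 7 \left(-4\right) C = - 5 \left(- 28 C\right) = 140 C$)
$W = 352$
$\sqrt{g{\left(80 \right)} + W} = \sqrt{140 \cdot 80 + 352} = \sqrt{11200 + 352} = \sqrt{11552} = 76 \sqrt{2}$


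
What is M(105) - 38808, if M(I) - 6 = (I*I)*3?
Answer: -5727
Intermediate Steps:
M(I) = 6 + 3*I² (M(I) = 6 + (I*I)*3 = 6 + I²*3 = 6 + 3*I²)
M(105) - 38808 = (6 + 3*105²) - 38808 = (6 + 3*11025) - 38808 = (6 + 33075) - 38808 = 33081 - 38808 = -5727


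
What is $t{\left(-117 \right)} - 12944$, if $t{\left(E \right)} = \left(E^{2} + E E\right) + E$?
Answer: $14317$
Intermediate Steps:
$t{\left(E \right)} = E + 2 E^{2}$ ($t{\left(E \right)} = \left(E^{2} + E^{2}\right) + E = 2 E^{2} + E = E + 2 E^{2}$)
$t{\left(-117 \right)} - 12944 = - 117 \left(1 + 2 \left(-117\right)\right) - 12944 = - 117 \left(1 - 234\right) - 12944 = \left(-117\right) \left(-233\right) - 12944 = 27261 - 12944 = 14317$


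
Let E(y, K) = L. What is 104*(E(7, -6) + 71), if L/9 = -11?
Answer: -2912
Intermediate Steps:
L = -99 (L = 9*(-11) = -99)
E(y, K) = -99
104*(E(7, -6) + 71) = 104*(-99 + 71) = 104*(-28) = -2912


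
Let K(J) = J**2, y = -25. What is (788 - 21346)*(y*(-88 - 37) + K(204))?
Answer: -919785478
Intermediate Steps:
(788 - 21346)*(y*(-88 - 37) + K(204)) = (788 - 21346)*(-25*(-88 - 37) + 204**2) = -20558*(-25*(-125) + 41616) = -20558*(3125 + 41616) = -20558*44741 = -919785478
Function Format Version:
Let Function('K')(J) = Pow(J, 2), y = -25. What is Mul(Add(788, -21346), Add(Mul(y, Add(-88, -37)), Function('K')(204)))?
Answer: -919785478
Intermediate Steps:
Mul(Add(788, -21346), Add(Mul(y, Add(-88, -37)), Function('K')(204))) = Mul(Add(788, -21346), Add(Mul(-25, Add(-88, -37)), Pow(204, 2))) = Mul(-20558, Add(Mul(-25, -125), 41616)) = Mul(-20558, Add(3125, 41616)) = Mul(-20558, 44741) = -919785478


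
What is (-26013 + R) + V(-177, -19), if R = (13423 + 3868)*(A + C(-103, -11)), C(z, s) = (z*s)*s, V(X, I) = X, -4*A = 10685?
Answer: -1046850027/4 ≈ -2.6171e+8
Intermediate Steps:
A = -10685/4 (A = -¼*10685 = -10685/4 ≈ -2671.3)
C(z, s) = z*s² (C(z, s) = (s*z)*s = z*s²)
R = -1046745267/4 (R = (13423 + 3868)*(-10685/4 - 103*(-11)²) = 17291*(-10685/4 - 103*121) = 17291*(-10685/4 - 12463) = 17291*(-60537/4) = -1046745267/4 ≈ -2.6169e+8)
(-26013 + R) + V(-177, -19) = (-26013 - 1046745267/4) - 177 = -1046849319/4 - 177 = -1046850027/4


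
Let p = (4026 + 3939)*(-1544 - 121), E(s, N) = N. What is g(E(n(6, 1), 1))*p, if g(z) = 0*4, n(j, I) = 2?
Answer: 0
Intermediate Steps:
g(z) = 0
p = -13261725 (p = 7965*(-1665) = -13261725)
g(E(n(6, 1), 1))*p = 0*(-13261725) = 0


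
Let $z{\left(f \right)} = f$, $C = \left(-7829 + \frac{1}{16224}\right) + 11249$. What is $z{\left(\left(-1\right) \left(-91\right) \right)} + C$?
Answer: $\frac{56962465}{16224} \approx 3511.0$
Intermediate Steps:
$C = \frac{55486081}{16224}$ ($C = \left(-7829 + \frac{1}{16224}\right) + 11249 = - \frac{127017695}{16224} + 11249 = \frac{55486081}{16224} \approx 3420.0$)
$z{\left(\left(-1\right) \left(-91\right) \right)} + C = \left(-1\right) \left(-91\right) + \frac{55486081}{16224} = 91 + \frac{55486081}{16224} = \frac{56962465}{16224}$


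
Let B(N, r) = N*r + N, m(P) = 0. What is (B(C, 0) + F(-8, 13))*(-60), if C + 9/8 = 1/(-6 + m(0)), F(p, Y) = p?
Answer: 1115/2 ≈ 557.50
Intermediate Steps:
C = -31/24 (C = -9/8 + 1/(-6 + 0) = -9/8 + 1/(-6) = -9/8 - ⅙ = -31/24 ≈ -1.2917)
B(N, r) = N + N*r
(B(C, 0) + F(-8, 13))*(-60) = (-31*(1 + 0)/24 - 8)*(-60) = (-31/24*1 - 8)*(-60) = (-31/24 - 8)*(-60) = -223/24*(-60) = 1115/2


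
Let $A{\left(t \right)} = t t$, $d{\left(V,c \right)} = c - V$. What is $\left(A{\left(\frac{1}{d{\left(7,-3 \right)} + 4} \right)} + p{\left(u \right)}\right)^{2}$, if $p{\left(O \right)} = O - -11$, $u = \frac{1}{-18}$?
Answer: $\frac{156025}{1296} \approx 120.39$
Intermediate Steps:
$u = - \frac{1}{18} \approx -0.055556$
$p{\left(O \right)} = 11 + O$ ($p{\left(O \right)} = O + 11 = 11 + O$)
$A{\left(t \right)} = t^{2}$
$\left(A{\left(\frac{1}{d{\left(7,-3 \right)} + 4} \right)} + p{\left(u \right)}\right)^{2} = \left(\left(\frac{1}{\left(-3 - 7\right) + 4}\right)^{2} + \left(11 - \frac{1}{18}\right)\right)^{2} = \left(\left(\frac{1}{\left(-3 - 7\right) + 4}\right)^{2} + \frac{197}{18}\right)^{2} = \left(\left(\frac{1}{-10 + 4}\right)^{2} + \frac{197}{18}\right)^{2} = \left(\left(\frac{1}{-6}\right)^{2} + \frac{197}{18}\right)^{2} = \left(\left(- \frac{1}{6}\right)^{2} + \frac{197}{18}\right)^{2} = \left(\frac{1}{36} + \frac{197}{18}\right)^{2} = \left(\frac{395}{36}\right)^{2} = \frac{156025}{1296}$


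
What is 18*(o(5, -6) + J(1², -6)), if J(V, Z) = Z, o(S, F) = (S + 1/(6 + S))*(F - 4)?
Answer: -11268/11 ≈ -1024.4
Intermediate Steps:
o(S, F) = (-4 + F)*(S + 1/(6 + S)) (o(S, F) = (S + 1/(6 + S))*(-4 + F) = (-4 + F)*(S + 1/(6 + S)))
18*(o(5, -6) + J(1², -6)) = 18*((-4 - 6 - 24*5 - 4*5² - 6*5² + 6*(-6)*5)/(6 + 5) - 6) = 18*((-4 - 6 - 120 - 4*25 - 6*25 - 180)/11 - 6) = 18*((-4 - 6 - 120 - 100 - 150 - 180)/11 - 6) = 18*((1/11)*(-560) - 6) = 18*(-560/11 - 6) = 18*(-626/11) = -11268/11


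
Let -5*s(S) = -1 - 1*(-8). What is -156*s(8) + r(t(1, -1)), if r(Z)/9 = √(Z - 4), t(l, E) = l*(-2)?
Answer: 1092/5 + 9*I*√6 ≈ 218.4 + 22.045*I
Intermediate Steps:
s(S) = -7/5 (s(S) = -(-1 - 1*(-8))/5 = -(-1 + 8)/5 = -⅕*7 = -7/5)
t(l, E) = -2*l
r(Z) = 9*√(-4 + Z) (r(Z) = 9*√(Z - 4) = 9*√(-4 + Z))
-156*s(8) + r(t(1, -1)) = -156*(-7/5) + 9*√(-4 - 2*1) = 1092/5 + 9*√(-4 - 2) = 1092/5 + 9*√(-6) = 1092/5 + 9*(I*√6) = 1092/5 + 9*I*√6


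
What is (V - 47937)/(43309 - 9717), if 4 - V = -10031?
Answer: -18951/16796 ≈ -1.1283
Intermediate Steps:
V = 10035 (V = 4 - 1*(-10031) = 4 + 10031 = 10035)
(V - 47937)/(43309 - 9717) = (10035 - 47937)/(43309 - 9717) = -37902/33592 = -37902*1/33592 = -18951/16796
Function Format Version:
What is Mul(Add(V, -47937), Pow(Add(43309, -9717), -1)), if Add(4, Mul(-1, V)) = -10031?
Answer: Rational(-18951, 16796) ≈ -1.1283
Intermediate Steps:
V = 10035 (V = Add(4, Mul(-1, -10031)) = Add(4, 10031) = 10035)
Mul(Add(V, -47937), Pow(Add(43309, -9717), -1)) = Mul(Add(10035, -47937), Pow(Add(43309, -9717), -1)) = Mul(-37902, Pow(33592, -1)) = Mul(-37902, Rational(1, 33592)) = Rational(-18951, 16796)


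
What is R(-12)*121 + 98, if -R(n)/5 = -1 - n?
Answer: -6557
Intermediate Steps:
R(n) = 5 + 5*n (R(n) = -5*(-1 - n) = 5 + 5*n)
R(-12)*121 + 98 = (5 + 5*(-12))*121 + 98 = (5 - 60)*121 + 98 = -55*121 + 98 = -6655 + 98 = -6557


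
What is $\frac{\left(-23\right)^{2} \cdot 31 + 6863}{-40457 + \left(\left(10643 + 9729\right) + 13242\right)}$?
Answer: $- \frac{7754}{2281} \approx -3.3994$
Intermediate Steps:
$\frac{\left(-23\right)^{2} \cdot 31 + 6863}{-40457 + \left(\left(10643 + 9729\right) + 13242\right)} = \frac{529 \cdot 31 + 6863}{-40457 + \left(20372 + 13242\right)} = \frac{16399 + 6863}{-40457 + 33614} = \frac{23262}{-6843} = 23262 \left(- \frac{1}{6843}\right) = - \frac{7754}{2281}$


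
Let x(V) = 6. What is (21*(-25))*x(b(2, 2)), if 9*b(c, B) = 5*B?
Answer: -3150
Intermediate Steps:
b(c, B) = 5*B/9 (b(c, B) = (5*B)/9 = 5*B/9)
(21*(-25))*x(b(2, 2)) = (21*(-25))*6 = -525*6 = -3150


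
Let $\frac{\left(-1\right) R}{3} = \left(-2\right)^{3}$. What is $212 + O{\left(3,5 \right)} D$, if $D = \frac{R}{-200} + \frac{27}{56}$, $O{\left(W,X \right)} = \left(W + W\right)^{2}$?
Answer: $\frac{78763}{350} \approx 225.04$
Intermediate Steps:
$R = 24$ ($R = - 3 \left(-2\right)^{3} = \left(-3\right) \left(-8\right) = 24$)
$O{\left(W,X \right)} = 4 W^{2}$ ($O{\left(W,X \right)} = \left(2 W\right)^{2} = 4 W^{2}$)
$D = \frac{507}{1400}$ ($D = \frac{24}{-200} + \frac{27}{56} = 24 \left(- \frac{1}{200}\right) + 27 \cdot \frac{1}{56} = - \frac{3}{25} + \frac{27}{56} = \frac{507}{1400} \approx 0.36214$)
$212 + O{\left(3,5 \right)} D = 212 + 4 \cdot 3^{2} \cdot \frac{507}{1400} = 212 + 4 \cdot 9 \cdot \frac{507}{1400} = 212 + 36 \cdot \frac{507}{1400} = 212 + \frac{4563}{350} = \frac{78763}{350}$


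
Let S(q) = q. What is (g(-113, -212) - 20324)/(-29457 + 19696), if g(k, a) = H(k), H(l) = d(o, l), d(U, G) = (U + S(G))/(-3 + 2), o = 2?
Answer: 20213/9761 ≈ 2.0708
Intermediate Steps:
d(U, G) = -G - U (d(U, G) = (U + G)/(-3 + 2) = (G + U)/(-1) = (G + U)*(-1) = -G - U)
H(l) = -2 - l (H(l) = -l - 1*2 = -l - 2 = -2 - l)
g(k, a) = -2 - k
(g(-113, -212) - 20324)/(-29457 + 19696) = ((-2 - 1*(-113)) - 20324)/(-29457 + 19696) = ((-2 + 113) - 20324)/(-9761) = (111 - 20324)*(-1/9761) = -20213*(-1/9761) = 20213/9761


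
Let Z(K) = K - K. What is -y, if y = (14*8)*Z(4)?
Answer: 0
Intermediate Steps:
Z(K) = 0
y = 0 (y = (14*8)*0 = 112*0 = 0)
-y = -1*0 = 0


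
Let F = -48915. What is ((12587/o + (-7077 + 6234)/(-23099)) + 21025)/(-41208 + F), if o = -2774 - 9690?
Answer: -49210911093/210950785936 ≈ -0.23328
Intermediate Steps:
o = -12464
((12587/o + (-7077 + 6234)/(-23099)) + 21025)/(-41208 + F) = ((12587/(-12464) + (-7077 + 6234)/(-23099)) + 21025)/(-41208 - 48915) = ((12587*(-1/12464) - 843*(-1/23099)) + 21025)/(-90123) = ((-307/304 + 843/23099) + 21025)*(-1/90123) = (-6835121/7022096 + 21025)*(-1/90123) = (147632733279/7022096)*(-1/90123) = -49210911093/210950785936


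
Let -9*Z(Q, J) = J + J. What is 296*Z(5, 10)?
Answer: -5920/9 ≈ -657.78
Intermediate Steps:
Z(Q, J) = -2*J/9 (Z(Q, J) = -(J + J)/9 = -2*J/9)
296*Z(5, 10) = 296*(-2/9*10) = 296*(-20/9) = -5920/9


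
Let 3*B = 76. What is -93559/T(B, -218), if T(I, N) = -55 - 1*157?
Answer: 93559/212 ≈ 441.32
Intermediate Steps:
B = 76/3 (B = (⅓)*76 = 76/3 ≈ 25.333)
T(I, N) = -212 (T(I, N) = -55 - 157 = -212)
-93559/T(B, -218) = -93559/(-212) = -93559*(-1/212) = 93559/212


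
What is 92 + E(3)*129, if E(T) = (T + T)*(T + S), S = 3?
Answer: 4736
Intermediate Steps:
E(T) = 2*T*(3 + T) (E(T) = (T + T)*(T + 3) = (2*T)*(3 + T) = 2*T*(3 + T))
92 + E(3)*129 = 92 + (2*3*(3 + 3))*129 = 92 + (2*3*6)*129 = 92 + 36*129 = 92 + 4644 = 4736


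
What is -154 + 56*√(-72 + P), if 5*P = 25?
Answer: -154 + 56*I*√67 ≈ -154.0 + 458.38*I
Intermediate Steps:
P = 5 (P = (⅕)*25 = 5)
-154 + 56*√(-72 + P) = -154 + 56*√(-72 + 5) = -154 + 56*√(-67) = -154 + 56*(I*√67) = -154 + 56*I*√67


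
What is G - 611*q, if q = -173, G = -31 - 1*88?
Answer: 105584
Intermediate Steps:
G = -119 (G = -31 - 88 = -119)
G - 611*q = -119 - 611*(-173) = -119 + 105703 = 105584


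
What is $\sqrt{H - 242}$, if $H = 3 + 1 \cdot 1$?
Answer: $i \sqrt{238} \approx 15.427 i$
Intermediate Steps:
$H = 4$ ($H = 3 + 1 = 4$)
$\sqrt{H - 242} = \sqrt{4 - 242} = \sqrt{-238} = i \sqrt{238}$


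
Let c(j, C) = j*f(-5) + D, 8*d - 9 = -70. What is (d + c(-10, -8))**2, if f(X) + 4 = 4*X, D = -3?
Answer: 3367225/64 ≈ 52613.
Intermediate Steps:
d = -61/8 (d = 9/8 + (1/8)*(-70) = 9/8 - 35/4 = -61/8 ≈ -7.6250)
f(X) = -4 + 4*X
c(j, C) = -3 - 24*j (c(j, C) = j*(-4 + 4*(-5)) - 3 = j*(-4 - 20) - 3 = j*(-24) - 3 = -24*j - 3 = -3 - 24*j)
(d + c(-10, -8))**2 = (-61/8 + (-3 - 24*(-10)))**2 = (-61/8 + (-3 + 240))**2 = (-61/8 + 237)**2 = (1835/8)**2 = 3367225/64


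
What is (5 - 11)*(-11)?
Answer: 66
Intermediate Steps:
(5 - 11)*(-11) = -6*(-11) = 66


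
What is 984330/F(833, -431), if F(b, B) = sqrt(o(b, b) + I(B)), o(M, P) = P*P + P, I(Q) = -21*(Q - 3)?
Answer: 54685*sqrt(399)/931 ≈ 1173.3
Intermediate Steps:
I(Q) = 63 - 21*Q (I(Q) = -21*(-3 + Q) = 63 - 21*Q)
o(M, P) = P + P**2 (o(M, P) = P**2 + P = P + P**2)
F(b, B) = sqrt(63 - 21*B + b*(1 + b)) (F(b, B) = sqrt(b*(1 + b) + (63 - 21*B)) = sqrt(63 - 21*B + b*(1 + b)))
984330/F(833, -431) = 984330/(sqrt(63 - 21*(-431) + 833*(1 + 833))) = 984330/(sqrt(63 + 9051 + 833*834)) = 984330/(sqrt(63 + 9051 + 694722)) = 984330/(sqrt(703836)) = 984330/((42*sqrt(399))) = 984330*(sqrt(399)/16758) = 54685*sqrt(399)/931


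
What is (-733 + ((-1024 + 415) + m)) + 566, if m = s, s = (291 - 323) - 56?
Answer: -864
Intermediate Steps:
s = -88 (s = -32 - 56 = -88)
m = -88
(-733 + ((-1024 + 415) + m)) + 566 = (-733 + ((-1024 + 415) - 88)) + 566 = (-733 + (-609 - 88)) + 566 = (-733 - 697) + 566 = -1430 + 566 = -864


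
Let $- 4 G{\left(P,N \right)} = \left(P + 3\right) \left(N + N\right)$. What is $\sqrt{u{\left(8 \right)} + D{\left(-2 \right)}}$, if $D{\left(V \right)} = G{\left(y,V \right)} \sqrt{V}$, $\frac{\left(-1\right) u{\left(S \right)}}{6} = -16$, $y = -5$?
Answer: $\sqrt{96 - 2 i \sqrt{2}} \approx 9.799 - 0.1443 i$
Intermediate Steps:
$u{\left(S \right)} = 96$ ($u{\left(S \right)} = \left(-6\right) \left(-16\right) = 96$)
$G{\left(P,N \right)} = - \frac{N \left(3 + P\right)}{2}$ ($G{\left(P,N \right)} = - \frac{\left(P + 3\right) \left(N + N\right)}{4} = - \frac{\left(3 + P\right) 2 N}{4} = - \frac{2 N \left(3 + P\right)}{4} = - \frac{N \left(3 + P\right)}{2}$)
$D{\left(V \right)} = V^{\frac{3}{2}}$ ($D{\left(V \right)} = - \frac{V \left(3 - 5\right)}{2} \sqrt{V} = \left(- \frac{1}{2}\right) V \left(-2\right) \sqrt{V} = V \sqrt{V} = V^{\frac{3}{2}}$)
$\sqrt{u{\left(8 \right)} + D{\left(-2 \right)}} = \sqrt{96 + \left(-2\right)^{\frac{3}{2}}} = \sqrt{96 - 2 i \sqrt{2}}$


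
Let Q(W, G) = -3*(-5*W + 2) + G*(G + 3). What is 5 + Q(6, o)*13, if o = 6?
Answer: 1799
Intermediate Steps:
Q(W, G) = -6 + 15*W + G*(3 + G) (Q(W, G) = -3*(2 - 5*W) + G*(3 + G) = (-6 + 15*W) + G*(3 + G) = -6 + 15*W + G*(3 + G))
5 + Q(6, o)*13 = 5 + (-6 + 6² + 3*6 + 15*6)*13 = 5 + (-6 + 36 + 18 + 90)*13 = 5 + 138*13 = 5 + 1794 = 1799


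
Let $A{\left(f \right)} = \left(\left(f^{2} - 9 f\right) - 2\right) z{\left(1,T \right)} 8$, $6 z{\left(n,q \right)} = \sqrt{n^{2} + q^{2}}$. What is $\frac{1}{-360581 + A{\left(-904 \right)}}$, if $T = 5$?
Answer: $\frac{249633}{21708471003227} + \frac{9904200 \sqrt{26}}{282210123041951} \approx 1.9045 \cdot 10^{-7}$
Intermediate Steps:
$z{\left(n,q \right)} = \frac{\sqrt{n^{2} + q^{2}}}{6}$
$A{\left(f \right)} = \frac{4 \sqrt{26} \left(-2 + f^{2} - 9 f\right)}{3}$ ($A{\left(f \right)} = \left(\left(f^{2} - 9 f\right) - 2\right) \frac{\sqrt{1^{2} + 5^{2}}}{6} \cdot 8 = \left(-2 + f^{2} - 9 f\right) \frac{\sqrt{1 + 25}}{6} \cdot 8 = \left(-2 + f^{2} - 9 f\right) \frac{\sqrt{26}}{6} \cdot 8 = \frac{\sqrt{26} \left(-2 + f^{2} - 9 f\right)}{6} \cdot 8 = \frac{4 \sqrt{26} \left(-2 + f^{2} - 9 f\right)}{3}$)
$\frac{1}{-360581 + A{\left(-904 \right)}} = \frac{1}{-360581 + \frac{4 \sqrt{26} \left(-2 + \left(-904\right)^{2} - -8136\right)}{3}} = \frac{1}{-360581 + \frac{4 \sqrt{26} \left(-2 + 817216 + 8136\right)}{3}} = \frac{1}{-360581 + \frac{4}{3} \sqrt{26} \cdot 825350} = \frac{1}{-360581 + \frac{3301400 \sqrt{26}}{3}}$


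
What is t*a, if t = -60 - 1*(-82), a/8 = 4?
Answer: 704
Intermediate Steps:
a = 32 (a = 8*4 = 32)
t = 22 (t = -60 + 82 = 22)
t*a = 22*32 = 704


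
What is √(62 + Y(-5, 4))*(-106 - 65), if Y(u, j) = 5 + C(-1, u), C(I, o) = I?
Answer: -171*√66 ≈ -1389.2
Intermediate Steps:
Y(u, j) = 4 (Y(u, j) = 5 - 1 = 4)
√(62 + Y(-5, 4))*(-106 - 65) = √(62 + 4)*(-106 - 65) = √66*(-171) = -171*√66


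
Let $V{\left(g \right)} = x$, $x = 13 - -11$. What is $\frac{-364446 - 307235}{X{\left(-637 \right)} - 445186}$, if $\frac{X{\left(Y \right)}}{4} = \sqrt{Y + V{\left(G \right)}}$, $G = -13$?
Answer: $\frac{149511488833}{99095292202} + \frac{671681 i \sqrt{613}}{49547646101} \approx 1.5088 + 0.00033564 i$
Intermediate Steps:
$x = 24$ ($x = 13 + 11 = 24$)
$V{\left(g \right)} = 24$
$X{\left(Y \right)} = 4 \sqrt{24 + Y}$ ($X{\left(Y \right)} = 4 \sqrt{Y + 24} = 4 \sqrt{24 + Y}$)
$\frac{-364446 - 307235}{X{\left(-637 \right)} - 445186} = \frac{-364446 - 307235}{4 \sqrt{24 - 637} - 445186} = - \frac{671681}{4 \sqrt{-613} - 445186} = - \frac{671681}{4 i \sqrt{613} - 445186} = - \frac{671681}{-445186 + 4 i \sqrt{613}}$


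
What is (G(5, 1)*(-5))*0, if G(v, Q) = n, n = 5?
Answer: 0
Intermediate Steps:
G(v, Q) = 5
(G(5, 1)*(-5))*0 = (5*(-5))*0 = -25*0 = 0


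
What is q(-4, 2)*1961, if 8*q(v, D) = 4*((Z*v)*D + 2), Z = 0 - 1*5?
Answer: 41181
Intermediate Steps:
Z = -5 (Z = 0 - 5 = -5)
q(v, D) = 1 - 5*D*v/2 (q(v, D) = (4*((-5*v)*D + 2))/8 = (4*(-5*D*v + 2))/8 = (4*(2 - 5*D*v))/8 = (8 - 20*D*v)/8 = 1 - 5*D*v/2)
q(-4, 2)*1961 = (1 - 5/2*2*(-4))*1961 = (1 + 20)*1961 = 21*1961 = 41181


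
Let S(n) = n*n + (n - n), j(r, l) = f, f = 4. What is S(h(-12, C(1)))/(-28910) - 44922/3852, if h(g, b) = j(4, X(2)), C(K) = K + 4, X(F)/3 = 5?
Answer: -108229721/9280110 ≈ -11.663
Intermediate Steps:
X(F) = 15 (X(F) = 3*5 = 15)
j(r, l) = 4
C(K) = 4 + K
h(g, b) = 4
S(n) = n² (S(n) = n² + 0 = n²)
S(h(-12, C(1)))/(-28910) - 44922/3852 = 4²/(-28910) - 44922/3852 = 16*(-1/28910) - 44922*1/3852 = -8/14455 - 7487/642 = -108229721/9280110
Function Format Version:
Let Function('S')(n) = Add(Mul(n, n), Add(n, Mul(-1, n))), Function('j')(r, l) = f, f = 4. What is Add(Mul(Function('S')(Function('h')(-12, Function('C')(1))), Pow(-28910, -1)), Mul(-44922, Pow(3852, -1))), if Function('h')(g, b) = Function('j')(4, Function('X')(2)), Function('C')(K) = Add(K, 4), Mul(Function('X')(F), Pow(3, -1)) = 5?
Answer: Rational(-108229721, 9280110) ≈ -11.663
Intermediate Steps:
Function('X')(F) = 15 (Function('X')(F) = Mul(3, 5) = 15)
Function('j')(r, l) = 4
Function('C')(K) = Add(4, K)
Function('h')(g, b) = 4
Function('S')(n) = Pow(n, 2) (Function('S')(n) = Add(Pow(n, 2), 0) = Pow(n, 2))
Add(Mul(Function('S')(Function('h')(-12, Function('C')(1))), Pow(-28910, -1)), Mul(-44922, Pow(3852, -1))) = Add(Mul(Pow(4, 2), Pow(-28910, -1)), Mul(-44922, Pow(3852, -1))) = Add(Mul(16, Rational(-1, 28910)), Mul(-44922, Rational(1, 3852))) = Add(Rational(-8, 14455), Rational(-7487, 642)) = Rational(-108229721, 9280110)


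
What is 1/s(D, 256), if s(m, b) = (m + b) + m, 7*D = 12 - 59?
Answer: 7/1698 ≈ 0.0041225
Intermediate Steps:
D = -47/7 (D = (12 - 59)/7 = (⅐)*(-47) = -47/7 ≈ -6.7143)
s(m, b) = b + 2*m (s(m, b) = (b + m) + m = b + 2*m)
1/s(D, 256) = 1/(256 + 2*(-47/7)) = 1/(256 - 94/7) = 1/(1698/7) = 7/1698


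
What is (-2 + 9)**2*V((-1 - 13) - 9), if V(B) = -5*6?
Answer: -1470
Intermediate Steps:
V(B) = -30
(-2 + 9)**2*V((-1 - 13) - 9) = (-2 + 9)**2*(-30) = 7**2*(-30) = 49*(-30) = -1470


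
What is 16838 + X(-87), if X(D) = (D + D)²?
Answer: 47114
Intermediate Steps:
X(D) = 4*D² (X(D) = (2*D)² = 4*D²)
16838 + X(-87) = 16838 + 4*(-87)² = 16838 + 4*7569 = 16838 + 30276 = 47114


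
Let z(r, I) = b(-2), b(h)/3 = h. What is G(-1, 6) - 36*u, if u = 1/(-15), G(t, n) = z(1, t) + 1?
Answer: -13/5 ≈ -2.6000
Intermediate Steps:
b(h) = 3*h
z(r, I) = -6 (z(r, I) = 3*(-2) = -6)
G(t, n) = -5 (G(t, n) = -6 + 1 = -5)
u = -1/15 ≈ -0.066667
G(-1, 6) - 36*u = -5 - 36*(-1/15) = -5 + 12/5 = -13/5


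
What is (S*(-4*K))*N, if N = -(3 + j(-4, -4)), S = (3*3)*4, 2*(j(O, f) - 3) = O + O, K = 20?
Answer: 5760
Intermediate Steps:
j(O, f) = 3 + O (j(O, f) = 3 + (O + O)/2 = 3 + (2*O)/2 = 3 + O)
S = 36 (S = 9*4 = 36)
N = -2 (N = -(3 + (3 - 4)) = -(3 - 1) = -1*2 = -2)
(S*(-4*K))*N = (36*(-4*20))*(-2) = (36*(-80))*(-2) = -2880*(-2) = 5760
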